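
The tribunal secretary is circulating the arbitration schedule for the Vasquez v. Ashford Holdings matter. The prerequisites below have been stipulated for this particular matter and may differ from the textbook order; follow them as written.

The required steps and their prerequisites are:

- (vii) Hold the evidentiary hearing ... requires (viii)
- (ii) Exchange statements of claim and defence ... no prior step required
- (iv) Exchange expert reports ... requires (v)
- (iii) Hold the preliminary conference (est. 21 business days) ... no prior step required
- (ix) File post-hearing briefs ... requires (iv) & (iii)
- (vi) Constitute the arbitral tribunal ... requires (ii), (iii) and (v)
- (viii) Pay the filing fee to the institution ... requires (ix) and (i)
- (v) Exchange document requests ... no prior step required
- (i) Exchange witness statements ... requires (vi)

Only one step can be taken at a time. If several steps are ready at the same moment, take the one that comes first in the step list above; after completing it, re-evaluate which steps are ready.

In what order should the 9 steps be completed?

(ii) → (iii) → (v) → (iv) → (ix) → (vi) → (i) → (viii) → (vii)

Nothing is required for (ii), (iii) and (v). (ii) is listed earlier → (ii) first.
Now (iii) and (v) have their prerequisites met. (iii) is listed earlier, so (iii) next.
That leaves (v) as the only ready step → (v).
Now (iv) and (vi) have their prerequisites met. (iv) is listed earlier, so (iv) next.
(ix) now also ready, so the ready set is {(ix), (vi)}; (ix) is listed earlier → (ix).
(vi) needed (ii), (iii) and (v), now all done → (vi).
(i) is the only step now ready → (i).
That leaves (viii) as the only ready step → (viii).
(vii) needed (viii), now all done → (vii).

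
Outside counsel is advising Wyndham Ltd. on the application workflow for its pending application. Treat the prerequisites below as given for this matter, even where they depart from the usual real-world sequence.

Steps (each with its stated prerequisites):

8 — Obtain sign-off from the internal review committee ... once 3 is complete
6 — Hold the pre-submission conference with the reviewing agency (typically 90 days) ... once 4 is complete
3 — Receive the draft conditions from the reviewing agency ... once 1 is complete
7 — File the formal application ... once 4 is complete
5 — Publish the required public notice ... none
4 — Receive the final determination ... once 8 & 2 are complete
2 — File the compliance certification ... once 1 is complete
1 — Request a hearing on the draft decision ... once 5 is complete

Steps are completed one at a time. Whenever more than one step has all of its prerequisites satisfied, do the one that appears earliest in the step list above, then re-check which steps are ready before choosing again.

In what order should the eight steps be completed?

5, 1, 3, 8, 2, 4, 6, 7

5 is the only step with nothing outstanding, so it goes first.
1 needed 5, now all done → 1.
Now 3 and 2 have their prerequisites met. 3 is listed earlier, so 3 next.
8 now also ready, so the ready set is {8, 2}; 8 is listed earlier → 8.
That leaves 2 as the only ready step → 2.
That leaves 4 as the only ready step → 4.
Ready: 6 and 7. 6 is listed earlier → 6.
7 needed 4, now all done → 7.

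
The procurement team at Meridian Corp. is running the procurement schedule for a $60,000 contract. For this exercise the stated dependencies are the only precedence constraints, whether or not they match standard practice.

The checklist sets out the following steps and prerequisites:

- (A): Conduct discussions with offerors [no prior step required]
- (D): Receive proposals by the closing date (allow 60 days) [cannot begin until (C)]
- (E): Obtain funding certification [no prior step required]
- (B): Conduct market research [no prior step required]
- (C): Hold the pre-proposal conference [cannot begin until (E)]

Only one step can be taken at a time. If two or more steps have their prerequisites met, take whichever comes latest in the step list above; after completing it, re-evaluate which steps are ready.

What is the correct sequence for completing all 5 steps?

(B), (E), (C), (D), (A)

(B), (E) and (A) have no prerequisites; (B) is listed later, so (B) is first.
(E) and (A) are both available; (E) is listed later → (E).
(C) now also ready, so the ready set is {(C), (A)}; (C) is listed later → (C).
(D) and (A) are both available; (D) is listed later → (D).
(A) is the only step now ready → (A).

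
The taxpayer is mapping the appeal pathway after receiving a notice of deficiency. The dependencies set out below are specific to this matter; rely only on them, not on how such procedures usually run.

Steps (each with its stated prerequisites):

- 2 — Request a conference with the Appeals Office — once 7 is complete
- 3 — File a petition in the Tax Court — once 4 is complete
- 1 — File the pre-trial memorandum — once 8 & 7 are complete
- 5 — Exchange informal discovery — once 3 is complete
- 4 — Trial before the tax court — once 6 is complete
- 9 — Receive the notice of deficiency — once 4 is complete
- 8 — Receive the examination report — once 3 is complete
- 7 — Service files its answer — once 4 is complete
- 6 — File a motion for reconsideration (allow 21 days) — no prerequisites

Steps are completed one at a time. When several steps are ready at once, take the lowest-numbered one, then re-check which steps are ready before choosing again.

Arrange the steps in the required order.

6 has no prerequisites → 6 first.
4 needed 6, now all done → 4.
Ready: 3, 7 and 9. 3 has the earlier label → 3.
5, 7, 8 and 9 are all available; 5 has the earlier label → 5.
Now 7, 8 and 9 have their prerequisites met. 7 has the earlier label, so 7 next.
2, 8 and 9 are all available; 2 has the earlier label → 2.
8 and 9 are both available; 8 has the earlier label → 8.
1 now also ready, so the ready set is {1, 9}; 1 has the earlier label → 1.
9 is the only step now ready → 9.

6 → 4 → 3 → 5 → 7 → 2 → 8 → 1 → 9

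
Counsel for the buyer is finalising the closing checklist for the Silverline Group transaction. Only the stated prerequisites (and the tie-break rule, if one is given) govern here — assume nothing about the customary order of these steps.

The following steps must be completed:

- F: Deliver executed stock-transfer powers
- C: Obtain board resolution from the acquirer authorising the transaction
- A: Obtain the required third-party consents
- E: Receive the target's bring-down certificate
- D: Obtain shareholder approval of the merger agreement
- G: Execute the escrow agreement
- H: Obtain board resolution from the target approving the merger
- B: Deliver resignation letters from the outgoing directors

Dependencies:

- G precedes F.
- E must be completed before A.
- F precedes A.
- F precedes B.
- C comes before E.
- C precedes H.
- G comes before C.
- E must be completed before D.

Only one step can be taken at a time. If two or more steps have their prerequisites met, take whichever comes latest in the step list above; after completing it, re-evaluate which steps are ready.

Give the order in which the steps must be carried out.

G is the only step with nothing outstanding, so it goes first.
C and F are both available; C is listed later → C.
H, E and F are all available; H is listed later → H.
Now E and F have their prerequisites met. E is listed later, so E next.
D now also ready, so the ready set is {D, F}; D is listed later → D.
F needed G, now all done → F.
Now B and A have their prerequisites met. B is listed later, so B next.
Next only A has its prerequisites met → A.

G, C, H, E, D, F, B, A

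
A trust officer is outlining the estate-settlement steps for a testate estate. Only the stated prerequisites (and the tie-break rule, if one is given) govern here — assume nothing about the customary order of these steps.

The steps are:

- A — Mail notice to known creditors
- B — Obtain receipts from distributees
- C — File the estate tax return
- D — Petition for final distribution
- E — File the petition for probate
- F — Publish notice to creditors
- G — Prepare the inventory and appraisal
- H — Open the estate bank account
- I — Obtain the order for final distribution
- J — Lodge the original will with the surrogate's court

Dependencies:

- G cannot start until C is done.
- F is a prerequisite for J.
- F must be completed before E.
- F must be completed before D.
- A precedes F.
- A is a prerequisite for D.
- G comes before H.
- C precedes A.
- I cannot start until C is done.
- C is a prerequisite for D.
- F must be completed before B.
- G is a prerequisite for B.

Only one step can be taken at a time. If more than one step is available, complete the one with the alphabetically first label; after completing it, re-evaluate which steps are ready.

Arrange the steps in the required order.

Only C has no prerequisites, so it is first.
Now A, G and I have their prerequisites met. A has the earlier label, so A next.
Now F, G and I have their prerequisites met. F has the earlier label, so F next.
Now D, E, G, I and J have their prerequisites met. D has the earlier label, so D next.
E, G, I and J are all available; E has the earlier label → E.
G, I and J are all available; G has the earlier label → G.
B, H, I and J are all available; B has the earlier label → B.
Ready: H, I and J. H has the earlier label → H.
I and J are both available; I has the earlier label → I.
J needed F, now all done → J.

C, A, F, D, E, G, B, H, I, J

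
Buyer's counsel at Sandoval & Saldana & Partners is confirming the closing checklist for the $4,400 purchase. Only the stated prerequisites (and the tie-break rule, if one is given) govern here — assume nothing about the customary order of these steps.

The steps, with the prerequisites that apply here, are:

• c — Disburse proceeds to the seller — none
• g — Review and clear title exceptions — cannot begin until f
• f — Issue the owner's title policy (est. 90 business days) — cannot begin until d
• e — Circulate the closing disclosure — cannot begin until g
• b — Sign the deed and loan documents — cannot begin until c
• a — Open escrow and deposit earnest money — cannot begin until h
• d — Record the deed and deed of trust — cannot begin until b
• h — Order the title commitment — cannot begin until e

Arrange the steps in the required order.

c, b, d, f, g, e, h, a

c has no prerequisites → c first.
b needed c, now all done → b.
d needed b, now all done → d.
Next only f has its prerequisites met → f.
Next only g has its prerequisites met → g.
e is the only step now ready → e.
h needed e, now all done → h.
Next only a has its prerequisites met → a.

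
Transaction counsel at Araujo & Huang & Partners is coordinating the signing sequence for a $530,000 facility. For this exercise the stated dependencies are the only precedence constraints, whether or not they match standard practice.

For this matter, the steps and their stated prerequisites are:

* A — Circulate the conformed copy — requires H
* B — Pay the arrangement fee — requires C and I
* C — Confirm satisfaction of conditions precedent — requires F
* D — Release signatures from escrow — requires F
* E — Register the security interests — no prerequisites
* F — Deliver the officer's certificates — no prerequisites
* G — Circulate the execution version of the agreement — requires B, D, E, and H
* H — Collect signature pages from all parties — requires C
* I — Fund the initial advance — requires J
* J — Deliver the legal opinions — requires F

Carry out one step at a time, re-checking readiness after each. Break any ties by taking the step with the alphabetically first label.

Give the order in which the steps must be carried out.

E F C D H A J I B G

Nothing is required for E and F. E has the earlier label → E first.
Next only F has its prerequisites met → F.
Ready: C, D and J. C has the earlier label → C.
D, H and J are all available; D has the earlier label → D.
Now H and J have their prerequisites met. H has the earlier label, so H next.
Now A and J have their prerequisites met. A has the earlier label, so A next.
That leaves J as the only ready step → J.
Next only I has its prerequisites met → I.
B needed C and I, now all done → B.
G needed B, D, E and H, now all done → G.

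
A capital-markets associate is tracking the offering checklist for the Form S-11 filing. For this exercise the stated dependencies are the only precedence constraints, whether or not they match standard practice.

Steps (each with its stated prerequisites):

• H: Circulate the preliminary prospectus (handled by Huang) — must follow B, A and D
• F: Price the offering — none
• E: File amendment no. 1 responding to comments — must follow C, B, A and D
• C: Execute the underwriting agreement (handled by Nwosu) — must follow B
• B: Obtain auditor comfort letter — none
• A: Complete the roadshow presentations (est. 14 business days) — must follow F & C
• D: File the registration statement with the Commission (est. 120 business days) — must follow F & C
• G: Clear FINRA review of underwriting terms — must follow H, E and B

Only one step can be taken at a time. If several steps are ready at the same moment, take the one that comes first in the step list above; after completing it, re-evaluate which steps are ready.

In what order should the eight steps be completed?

F, B, C, A, D, H, E, G

Nothing is required for F and B. F is listed earlier → F first.
Next only B has its prerequisites met → B.
C is the only step now ready → C.
A and D are both available; A is listed earlier → A.
That leaves D as the only ready step → D.
Ready: H and E. H is listed earlier → H.
That leaves E as the only ready step → E.
That leaves G as the only ready step → G.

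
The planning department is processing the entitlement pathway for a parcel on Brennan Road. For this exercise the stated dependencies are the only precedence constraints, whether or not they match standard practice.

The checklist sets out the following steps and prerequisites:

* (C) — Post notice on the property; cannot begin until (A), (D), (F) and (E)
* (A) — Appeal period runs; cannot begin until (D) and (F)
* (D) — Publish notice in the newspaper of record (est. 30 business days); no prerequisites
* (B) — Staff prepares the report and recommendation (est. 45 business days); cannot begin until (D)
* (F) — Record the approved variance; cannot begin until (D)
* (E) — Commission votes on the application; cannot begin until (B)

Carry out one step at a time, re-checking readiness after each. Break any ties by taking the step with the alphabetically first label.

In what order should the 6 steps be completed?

(D), (B), (E), (F), (A), (C)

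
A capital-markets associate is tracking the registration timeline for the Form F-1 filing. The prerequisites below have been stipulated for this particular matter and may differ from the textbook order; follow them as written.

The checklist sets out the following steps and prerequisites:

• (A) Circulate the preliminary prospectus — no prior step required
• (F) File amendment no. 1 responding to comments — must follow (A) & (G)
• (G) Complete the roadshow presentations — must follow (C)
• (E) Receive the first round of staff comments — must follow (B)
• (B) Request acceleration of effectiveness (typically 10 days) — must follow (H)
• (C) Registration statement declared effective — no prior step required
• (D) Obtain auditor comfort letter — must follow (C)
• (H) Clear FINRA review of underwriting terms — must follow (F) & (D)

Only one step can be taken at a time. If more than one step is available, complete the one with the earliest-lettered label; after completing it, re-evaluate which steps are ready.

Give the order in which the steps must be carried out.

(A), (C), (D), (G), (F), (H), (B), (E)

(A) and (C) have no prerequisites; (A) has the earlier label, so (A) is first.
(C) is the only step now ready → (C).
Ready: (D) and (G). (D) has the earlier label → (D).
(G) is the only step now ready → (G).
That leaves (F) as the only ready step → (F).
Next only (H) has its prerequisites met → (H).
Next only (B) has its prerequisites met → (B).
(E) needed (B), now all done → (E).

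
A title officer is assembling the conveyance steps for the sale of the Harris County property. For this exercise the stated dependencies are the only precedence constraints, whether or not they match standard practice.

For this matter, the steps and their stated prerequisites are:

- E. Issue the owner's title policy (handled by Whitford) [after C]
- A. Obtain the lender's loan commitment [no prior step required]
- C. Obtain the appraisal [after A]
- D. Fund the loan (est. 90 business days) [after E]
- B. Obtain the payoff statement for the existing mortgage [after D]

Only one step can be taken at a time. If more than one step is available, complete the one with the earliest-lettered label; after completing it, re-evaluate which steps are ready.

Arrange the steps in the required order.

A C E D B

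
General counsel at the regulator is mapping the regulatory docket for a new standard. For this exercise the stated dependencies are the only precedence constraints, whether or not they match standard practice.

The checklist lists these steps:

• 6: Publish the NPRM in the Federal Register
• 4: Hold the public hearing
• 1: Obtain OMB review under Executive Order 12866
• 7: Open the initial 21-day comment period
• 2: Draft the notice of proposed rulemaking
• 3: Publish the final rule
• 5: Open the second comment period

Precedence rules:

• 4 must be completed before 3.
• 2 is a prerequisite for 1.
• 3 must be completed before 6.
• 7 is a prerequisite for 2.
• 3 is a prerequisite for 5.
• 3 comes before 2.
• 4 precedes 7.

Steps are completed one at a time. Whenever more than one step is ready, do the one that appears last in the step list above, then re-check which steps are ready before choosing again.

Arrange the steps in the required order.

4 3 5 7 2 1 6

Only 4 has no prerequisites, so it is first.
3 and 7 are both available; 3 is listed later → 3.
Now 5, 7 and 6 have their prerequisites met. 5 is listed later, so 5 next.
7 and 6 are both available; 7 is listed later → 7.
2 now also ready, so the ready set is {2, 6}; 2 is listed later → 2.
1 now also ready, so the ready set is {1, 6}; 1 is listed later → 1.
That leaves 6 as the only ready step → 6.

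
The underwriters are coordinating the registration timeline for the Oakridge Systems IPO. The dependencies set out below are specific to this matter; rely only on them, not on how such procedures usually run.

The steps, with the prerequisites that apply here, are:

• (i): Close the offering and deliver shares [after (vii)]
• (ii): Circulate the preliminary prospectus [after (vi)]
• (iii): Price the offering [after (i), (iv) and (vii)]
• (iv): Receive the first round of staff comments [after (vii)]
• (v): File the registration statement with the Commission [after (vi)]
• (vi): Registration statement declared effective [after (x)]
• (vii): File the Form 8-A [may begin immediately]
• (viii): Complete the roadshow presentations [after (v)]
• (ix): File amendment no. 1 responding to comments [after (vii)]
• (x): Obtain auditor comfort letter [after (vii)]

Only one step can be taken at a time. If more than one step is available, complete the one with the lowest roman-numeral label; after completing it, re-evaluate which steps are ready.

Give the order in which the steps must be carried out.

(vii), (i), (iv), (iii), (ix), (x), (vi), (ii), (v), (viii)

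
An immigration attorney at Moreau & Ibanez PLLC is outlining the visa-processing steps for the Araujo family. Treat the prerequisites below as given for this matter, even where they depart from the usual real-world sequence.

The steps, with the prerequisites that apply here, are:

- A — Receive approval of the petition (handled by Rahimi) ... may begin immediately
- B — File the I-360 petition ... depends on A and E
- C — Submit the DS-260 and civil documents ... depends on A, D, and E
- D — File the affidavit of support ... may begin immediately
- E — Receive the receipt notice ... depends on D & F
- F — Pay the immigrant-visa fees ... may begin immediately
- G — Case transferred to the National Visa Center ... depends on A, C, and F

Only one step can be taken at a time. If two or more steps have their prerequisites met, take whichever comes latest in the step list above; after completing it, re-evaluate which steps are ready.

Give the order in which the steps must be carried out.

F, D, E, A, C, G, B

F, D and A have no prerequisites; F is listed later, so F is first.
Ready: D and A. D is listed later → D.
Now E and A have their prerequisites met. E is listed later, so E next.
Next only A has its prerequisites met → A.
C and B are both available; C is listed later → C.
G now also ready, so the ready set is {G, B}; G is listed later → G.
Next only B has its prerequisites met → B.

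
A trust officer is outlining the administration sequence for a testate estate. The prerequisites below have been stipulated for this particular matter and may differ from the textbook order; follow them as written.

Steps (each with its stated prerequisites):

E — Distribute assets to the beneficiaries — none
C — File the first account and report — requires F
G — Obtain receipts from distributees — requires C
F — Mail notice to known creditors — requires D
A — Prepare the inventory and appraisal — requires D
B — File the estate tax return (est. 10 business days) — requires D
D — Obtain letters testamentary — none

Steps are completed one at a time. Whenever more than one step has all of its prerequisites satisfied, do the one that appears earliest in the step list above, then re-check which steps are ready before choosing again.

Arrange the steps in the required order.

Nothing is required for E and D. E is listed earlier → E first.
Next only D has its prerequisites met → D.
Now F, A and B have their prerequisites met. F is listed earlier, so F next.
Now C, A and B have their prerequisites met. C is listed earlier, so C next.
G now also ready, so the ready set is {G, A, B}; G is listed earlier → G.
Now A and B have their prerequisites met. A is listed earlier, so A next.
B needed D, now all done → B.

E, D, F, C, G, A, B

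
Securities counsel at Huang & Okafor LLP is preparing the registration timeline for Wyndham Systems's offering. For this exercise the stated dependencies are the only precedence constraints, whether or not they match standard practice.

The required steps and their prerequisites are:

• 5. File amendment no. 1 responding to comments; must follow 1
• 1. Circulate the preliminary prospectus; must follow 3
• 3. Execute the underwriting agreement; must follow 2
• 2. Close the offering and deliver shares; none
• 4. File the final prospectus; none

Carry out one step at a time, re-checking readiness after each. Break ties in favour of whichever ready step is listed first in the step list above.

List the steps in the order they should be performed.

Nothing is required for 2 and 4. 2 is listed earlier → 2 first.
3 and 4 are both available; 3 is listed earlier → 3.
1 and 4 are both available; 1 is listed earlier → 1.
5 and 4 are both available; 5 is listed earlier → 5.
That leaves 4 as the only ready step → 4.

2 → 3 → 1 → 5 → 4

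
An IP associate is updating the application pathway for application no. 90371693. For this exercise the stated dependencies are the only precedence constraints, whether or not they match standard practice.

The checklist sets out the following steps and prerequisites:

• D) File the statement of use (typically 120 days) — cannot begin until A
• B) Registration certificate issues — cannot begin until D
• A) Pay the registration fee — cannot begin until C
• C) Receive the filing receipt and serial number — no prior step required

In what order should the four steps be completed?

C is the only step with nothing outstanding, so it goes first.
Next only A has its prerequisites met → A.
D needed A, now all done → D.
B needed D, now all done → B.

C, A, D, B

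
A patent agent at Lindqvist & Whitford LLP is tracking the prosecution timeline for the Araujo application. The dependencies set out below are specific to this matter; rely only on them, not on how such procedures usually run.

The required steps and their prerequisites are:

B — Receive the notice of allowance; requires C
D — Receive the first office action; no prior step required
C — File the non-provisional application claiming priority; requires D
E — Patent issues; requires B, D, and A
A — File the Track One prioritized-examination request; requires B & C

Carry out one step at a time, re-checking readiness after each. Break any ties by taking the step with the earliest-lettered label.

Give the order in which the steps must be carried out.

D is the only step with nothing outstanding, so it goes first.
C needed D, now all done → C.
Next only B has its prerequisites met → B.
A needed B and C, now all done → A.
E needed A, B and D, now all done → E.

D C B A E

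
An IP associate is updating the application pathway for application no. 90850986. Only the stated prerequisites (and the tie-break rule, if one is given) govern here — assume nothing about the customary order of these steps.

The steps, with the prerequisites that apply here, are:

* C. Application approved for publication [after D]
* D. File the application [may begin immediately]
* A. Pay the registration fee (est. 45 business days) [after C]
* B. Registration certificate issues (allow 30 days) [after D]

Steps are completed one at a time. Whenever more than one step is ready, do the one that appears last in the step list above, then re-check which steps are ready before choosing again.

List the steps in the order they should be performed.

D, B, C, A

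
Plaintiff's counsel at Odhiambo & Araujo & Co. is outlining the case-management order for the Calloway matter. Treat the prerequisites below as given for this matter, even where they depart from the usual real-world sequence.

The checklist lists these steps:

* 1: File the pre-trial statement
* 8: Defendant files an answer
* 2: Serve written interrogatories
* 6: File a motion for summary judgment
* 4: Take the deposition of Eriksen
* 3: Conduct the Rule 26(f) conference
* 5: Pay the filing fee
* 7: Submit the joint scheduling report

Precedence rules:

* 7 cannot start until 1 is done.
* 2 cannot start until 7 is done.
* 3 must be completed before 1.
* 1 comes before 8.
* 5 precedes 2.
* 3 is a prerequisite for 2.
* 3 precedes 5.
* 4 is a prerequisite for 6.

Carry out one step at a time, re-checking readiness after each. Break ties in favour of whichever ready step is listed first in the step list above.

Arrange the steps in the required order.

Nothing is required for 4 and 3. 4 is listed earlier → 4 first.
6 and 3 are both available; 6 is listed earlier → 6.
3 is the only step now ready → 3.
1 and 5 are both available; 1 is listed earlier → 1.
Ready: 8, 5 and 7. 8 is listed earlier → 8.
5 and 7 are both available; 5 is listed earlier → 5.
7 needed 1, now all done → 7.
2 is the only step now ready → 2.

4 → 6 → 3 → 1 → 8 → 5 → 7 → 2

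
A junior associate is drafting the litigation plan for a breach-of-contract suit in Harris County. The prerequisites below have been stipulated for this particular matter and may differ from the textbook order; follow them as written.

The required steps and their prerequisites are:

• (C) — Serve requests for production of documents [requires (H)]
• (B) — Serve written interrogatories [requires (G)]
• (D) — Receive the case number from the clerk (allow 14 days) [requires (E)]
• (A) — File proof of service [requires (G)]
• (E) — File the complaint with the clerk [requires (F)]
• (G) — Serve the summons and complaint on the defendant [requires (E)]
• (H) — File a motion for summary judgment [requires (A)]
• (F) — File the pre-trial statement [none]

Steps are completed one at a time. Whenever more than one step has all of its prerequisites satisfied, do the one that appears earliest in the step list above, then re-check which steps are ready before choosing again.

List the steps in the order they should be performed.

(F) → (E) → (D) → (G) → (B) → (A) → (H) → (C)

Only (F) has no prerequisites, so it is first.
Next only (E) has its prerequisites met → (E).
Now (D) and (G) have their prerequisites met. (D) is listed earlier, so (D) next.
(G) needed (E), now all done → (G).
Ready: (B) and (A). (B) is listed earlier → (B).
That leaves (A) as the only ready step → (A).
That leaves (H) as the only ready step → (H).
(C) needed (H), now all done → (C).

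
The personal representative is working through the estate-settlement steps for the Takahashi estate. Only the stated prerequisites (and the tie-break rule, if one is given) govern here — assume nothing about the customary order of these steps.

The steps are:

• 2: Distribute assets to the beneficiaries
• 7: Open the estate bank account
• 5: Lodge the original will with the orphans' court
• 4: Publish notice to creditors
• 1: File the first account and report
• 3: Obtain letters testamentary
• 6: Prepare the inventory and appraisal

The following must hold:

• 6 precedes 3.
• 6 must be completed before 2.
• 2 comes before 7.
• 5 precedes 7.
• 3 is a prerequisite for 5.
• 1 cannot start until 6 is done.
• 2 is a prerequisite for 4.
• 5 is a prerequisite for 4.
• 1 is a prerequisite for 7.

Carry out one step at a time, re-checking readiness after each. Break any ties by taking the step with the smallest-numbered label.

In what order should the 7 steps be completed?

6 has no prerequisites → 6 first.
1, 2 and 3 are all available; 1 has the earlier label → 1.
2 and 3 are both available; 2 has the earlier label → 2.
3 is the only step now ready → 3.
Next only 5 has its prerequisites met → 5.
Now 4 and 7 have their prerequisites met. 4 has the earlier label, so 4 next.
7 needed 1, 2 and 5, now all done → 7.

6 1 2 3 5 4 7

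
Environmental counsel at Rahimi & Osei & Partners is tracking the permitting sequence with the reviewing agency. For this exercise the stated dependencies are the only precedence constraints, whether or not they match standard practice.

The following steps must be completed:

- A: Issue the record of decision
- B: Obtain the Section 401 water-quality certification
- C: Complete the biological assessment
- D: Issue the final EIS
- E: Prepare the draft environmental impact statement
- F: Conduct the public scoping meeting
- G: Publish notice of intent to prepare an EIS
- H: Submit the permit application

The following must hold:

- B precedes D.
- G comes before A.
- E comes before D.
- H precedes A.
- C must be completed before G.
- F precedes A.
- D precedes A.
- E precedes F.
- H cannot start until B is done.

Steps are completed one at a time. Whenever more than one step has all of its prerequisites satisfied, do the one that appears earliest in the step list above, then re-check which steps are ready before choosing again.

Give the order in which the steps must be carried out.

B C E D F G H A

B, C and E have no prerequisites; B is listed earlier, so B is first.
H now also ready, so the ready set is {C, E, H}; C is listed earlier → C.
E, G and H are all available; E is listed earlier → E.
D and F now also ready, so the ready set is {D, F, G, H}; D is listed earlier → D.
F, G and H are all available; F is listed earlier → F.
G and H are both available; G is listed earlier → G.
H needed B, now all done → H.
A needed D, F, G and H, now all done → A.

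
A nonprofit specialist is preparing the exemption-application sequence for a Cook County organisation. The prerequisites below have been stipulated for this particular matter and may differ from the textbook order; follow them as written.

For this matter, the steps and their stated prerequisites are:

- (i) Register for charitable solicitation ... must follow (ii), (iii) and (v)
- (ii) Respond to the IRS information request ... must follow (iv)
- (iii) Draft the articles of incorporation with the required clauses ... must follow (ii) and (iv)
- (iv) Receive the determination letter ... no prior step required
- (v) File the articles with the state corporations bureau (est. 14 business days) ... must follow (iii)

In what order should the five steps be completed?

(iv), (ii), (iii), (v), (i)

(iv) is the only step with nothing outstanding, so it goes first.
Next only (ii) has its prerequisites met → (ii).
(iii) needed (ii) and (iv), now all done → (iii).
(v) is the only step now ready → (v).
That leaves (i) as the only ready step → (i).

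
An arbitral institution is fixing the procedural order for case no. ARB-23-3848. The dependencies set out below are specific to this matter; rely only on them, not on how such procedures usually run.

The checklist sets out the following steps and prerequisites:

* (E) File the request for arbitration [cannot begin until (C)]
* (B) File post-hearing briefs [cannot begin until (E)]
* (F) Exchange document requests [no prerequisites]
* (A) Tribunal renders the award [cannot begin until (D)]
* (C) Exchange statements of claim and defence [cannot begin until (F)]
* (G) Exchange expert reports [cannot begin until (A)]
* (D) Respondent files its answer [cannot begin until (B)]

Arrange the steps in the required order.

(F) (C) (E) (B) (D) (A) (G)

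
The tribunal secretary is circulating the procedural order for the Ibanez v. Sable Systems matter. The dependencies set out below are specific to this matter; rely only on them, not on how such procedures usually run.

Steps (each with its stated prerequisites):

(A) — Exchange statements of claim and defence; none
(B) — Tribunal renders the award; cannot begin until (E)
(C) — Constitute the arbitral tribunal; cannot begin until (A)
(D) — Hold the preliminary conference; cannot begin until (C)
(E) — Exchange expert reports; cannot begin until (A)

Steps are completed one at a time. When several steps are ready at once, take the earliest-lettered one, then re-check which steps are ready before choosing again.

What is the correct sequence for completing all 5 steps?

(A), (C), (D), (E), (B)

(A) is the only step with nothing outstanding, so it goes first.
(C) and (E) are both available; (C) has the earlier label → (C).
Now (D) and (E) have their prerequisites met. (D) has the earlier label, so (D) next.
(E) needed (A), now all done → (E).
(B) needed (E), now all done → (B).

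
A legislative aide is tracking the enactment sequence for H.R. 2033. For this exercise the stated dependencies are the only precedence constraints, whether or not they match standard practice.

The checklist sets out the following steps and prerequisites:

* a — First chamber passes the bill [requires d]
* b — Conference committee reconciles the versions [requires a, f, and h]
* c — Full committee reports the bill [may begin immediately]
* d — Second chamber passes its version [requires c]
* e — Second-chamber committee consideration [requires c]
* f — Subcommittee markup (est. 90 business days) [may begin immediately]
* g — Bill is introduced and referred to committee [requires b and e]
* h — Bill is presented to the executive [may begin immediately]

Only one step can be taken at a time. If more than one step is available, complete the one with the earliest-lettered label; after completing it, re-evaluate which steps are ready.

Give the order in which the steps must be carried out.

c d a e f h b g

c, f and h have no prerequisites; c has the earlier label, so c is first.
Ready: d, e, f and h. d has the earlier label → d.
a now also ready, so the ready set is {a, e, f, h}; a has the earlier label → a.
e, f and h are all available; e has the earlier label → e.
Now f and h have their prerequisites met. f has the earlier label, so f next.
h is the only step now ready → h.
b needed a, f and h, now all done → b.
That leaves g as the only ready step → g.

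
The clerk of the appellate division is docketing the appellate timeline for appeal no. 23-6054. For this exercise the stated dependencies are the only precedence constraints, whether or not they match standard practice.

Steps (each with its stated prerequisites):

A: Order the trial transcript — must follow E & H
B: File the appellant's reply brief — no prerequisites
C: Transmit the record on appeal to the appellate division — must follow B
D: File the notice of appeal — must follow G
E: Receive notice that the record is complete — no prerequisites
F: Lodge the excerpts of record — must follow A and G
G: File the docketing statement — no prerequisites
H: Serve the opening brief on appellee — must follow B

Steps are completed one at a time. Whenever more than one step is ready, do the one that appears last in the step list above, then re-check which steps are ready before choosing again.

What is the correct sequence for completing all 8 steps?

G E D B H C A F

G, E and B have no prerequisites; G is listed later, so G is first.
D now also ready, so the ready set is {E, D, B}; E is listed later → E.
D and B are both available; D is listed later → D.
Next only B has its prerequisites met → B.
H and C are both available; H is listed later → H.
Ready: C and A. C is listed later → C.
A is the only step now ready → A.
F needed G and A, now all done → F.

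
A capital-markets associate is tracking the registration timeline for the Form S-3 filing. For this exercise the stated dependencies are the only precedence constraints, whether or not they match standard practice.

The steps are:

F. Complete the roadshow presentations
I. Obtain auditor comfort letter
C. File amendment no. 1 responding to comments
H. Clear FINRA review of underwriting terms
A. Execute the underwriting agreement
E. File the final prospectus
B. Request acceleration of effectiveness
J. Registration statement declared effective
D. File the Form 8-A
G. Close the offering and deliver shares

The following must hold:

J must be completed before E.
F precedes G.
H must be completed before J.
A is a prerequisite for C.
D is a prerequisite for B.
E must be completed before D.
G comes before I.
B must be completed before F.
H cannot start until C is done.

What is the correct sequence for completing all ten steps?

A, C, H, J, E, D, B, F, G, I

A is the only step with nothing outstanding, so it goes first.
Next only C has its prerequisites met → C.
Next only H has its prerequisites met → H.
J needed H, now all done → J.
E needed J, now all done → E.
That leaves D as the only ready step → D.
B needed D, now all done → B.
That leaves F as the only ready step → F.
Next only G has its prerequisites met → G.
I needed G, now all done → I.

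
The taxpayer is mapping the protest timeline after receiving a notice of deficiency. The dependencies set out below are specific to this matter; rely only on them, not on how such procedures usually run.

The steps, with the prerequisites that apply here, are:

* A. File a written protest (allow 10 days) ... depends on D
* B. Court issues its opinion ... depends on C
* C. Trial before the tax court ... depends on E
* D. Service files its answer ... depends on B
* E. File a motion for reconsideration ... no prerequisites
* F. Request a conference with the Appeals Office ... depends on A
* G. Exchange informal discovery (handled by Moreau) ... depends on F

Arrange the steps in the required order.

E is the only step with nothing outstanding, so it goes first.
C is the only step now ready → C.
That leaves B as the only ready step → B.
D needed B, now all done → D.
Next only A has its prerequisites met → A.
F is the only step now ready → F.
G needed F, now all done → G.

E, C, B, D, A, F, G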